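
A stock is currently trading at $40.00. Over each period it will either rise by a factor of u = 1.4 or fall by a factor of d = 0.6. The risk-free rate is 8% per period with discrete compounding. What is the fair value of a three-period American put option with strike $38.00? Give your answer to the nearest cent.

Risk-neutral probability p = (1 + 0.08 − 0.6)/(1.4 − 0.6) = 0.4800/0.8000 = 0.6000
Terminal stock prices: S_uuu = 109.8, S_uud = 47.04, S_udd = 20.16, S_ddd = 8.64
Terminal payoffs (K − S): max(-71.76, 0) = 0, max(-9.04, 0) = 0, max(17.84, 0) = 17.84, max(29.36, 0) = 29.36
Node uu (S = 78.4): continuation = 1/1.08·[0.6000·0.0000 + 0.4000·0.0000] = 0.0000; exercise value = 0.0000 ≤ continuation, so V_uu = 0.0000
Node ud (S = 33.6): continuation = 1/1.08·[0.6000·0.0000 + 0.4000·17.8400] = 6.6074; exercise value = 4.4000 ≤ continuation, so V_ud = 6.6074
Node dd (S = 14.4): continuation = 1/1.08·[0.6000·17.8400 + 0.4000·29.3600] = 20.7852; exercise value = 23.6000 > continuation, so V_dd = 23.6000 (exercise)
Node u (S = 56): continuation = 1/1.08·[0.6000·0.0000 + 0.4000·6.6074] = 2.4472; exercise value = 0.0000 ≤ continuation, so V_u = 2.4472
Node d (S = 24): continuation = 1/1.08·[0.6000·6.6074 + 0.4000·23.6000] = 12.4115; exercise value = 14.0000 > continuation, so V_d = 14.0000 (exercise)
Node 0 (S = 40): continuation = 1/1.08·[0.6000·2.4472 + 0.4000·14.0000] = 6.5447; exercise value = 0.0000 ≤ continuation, so V_0 = 6.5447

$6.54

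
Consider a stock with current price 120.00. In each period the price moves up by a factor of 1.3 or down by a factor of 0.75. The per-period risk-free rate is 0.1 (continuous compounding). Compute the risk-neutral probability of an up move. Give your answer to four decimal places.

Risk-neutral probability p = (e^0.1 − 0.75)/(1.3 − 0.75) = 0.3552/0.5500 = 0.6458

p = 0.6458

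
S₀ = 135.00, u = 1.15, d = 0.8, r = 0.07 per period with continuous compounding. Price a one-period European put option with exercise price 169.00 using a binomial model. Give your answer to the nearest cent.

Risk-neutral probability p = (e^0.07 − 0.8)/(1.15 − 0.8) = 0.2725/0.3500 = 0.7786
Terminal stock prices: S_u = 155.2, S_d = 108
Terminal payoffs (K − S): max(13.75, 0) = 13.75, max(61, 0) = 61
Node 0 (S = 135): V_0 = e^(−0.07)·[0.7786·13.7500 + 0.2214·61.0000] = 22.5746

22.57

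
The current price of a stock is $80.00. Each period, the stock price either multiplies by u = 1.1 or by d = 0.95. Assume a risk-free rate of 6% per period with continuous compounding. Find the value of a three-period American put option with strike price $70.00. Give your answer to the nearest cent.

Risk-neutral probability p = (e^0.06 − 0.95)/(1.1 − 0.95) = 0.1118/0.1500 = 0.7456
Terminal stock prices: S_uuu = 106.5, S_uud = 91.96, S_udd = 79.42, S_ddd = 68.59
Terminal payoffs (K − S): max(-36.48, 0) = 0, max(-21.96, 0) = 0, max(-9.42, 0) = 0, max(1.41, 0) = 1.41
Node uu (S = 96.8): continuation = e^(−0.06)·[0.7456·0.0000 + 0.2544·0.0000] = 0.0000; exercise value = 0.0000 ≤ continuation, so V_uu = 0.0000
Node ud (S = 83.6): continuation = e^(−0.06)·[0.7456·0.0000 + 0.2544·0.0000] = 0.0000; exercise value = 0.0000 ≤ continuation, so V_ud = 0.0000
Node dd (S = 72.2): continuation = e^(−0.06)·[0.7456·0.0000 + 0.2544·1.4100] = 0.3378; exercise value = 0.0000 ≤ continuation, so V_dd = 0.3378
Node u (S = 88): continuation = e^(−0.06)·[0.7456·0.0000 + 0.2544·0.0000] = 0.0000; exercise value = 0.0000 ≤ continuation, so V_u = 0.0000
Node d (S = 76): continuation = e^(−0.06)·[0.7456·0.0000 + 0.2544·0.3378] = 0.0809; exercise value = 0.0000 ≤ continuation, so V_d = 0.0809
Node 0 (S = 80): continuation = e^(−0.06)·[0.7456·0.0000 + 0.2544·0.0809] = 0.0194; exercise value = 0.0000 ≤ continuation, so V_0 = 0.0194

$0.02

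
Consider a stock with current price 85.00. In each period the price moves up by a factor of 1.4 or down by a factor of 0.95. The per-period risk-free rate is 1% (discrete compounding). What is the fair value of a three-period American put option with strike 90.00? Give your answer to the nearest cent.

10.82

Risk-neutral probability p = (1 + 0.01 − 0.95)/(1.4 − 0.95) = 0.0600/0.4500 = 0.1333
Terminal stock prices: S_uuu = 233.2, S_uud = 158.3, S_udd = 107.4, S_ddd = 72.88
Terminal payoffs (K − S): max(-143.2, 0) = 0, max(-68.27, 0) = 0, max(-17.4, 0) = 0, max(17.12, 0) = 17.12
Node uu (S = 166.6): continuation = 1/1.01·[0.1333·0.0000 + 0.8667·0.0000] = 0.0000; exercise value = 0.0000 ≤ continuation, so V_uu = 0.0000
Node ud (S = 113): continuation = 1/1.01·[0.1333·0.0000 + 0.8667·0.0000] = 0.0000; exercise value = 0.0000 ≤ continuation, so V_ud = 0.0000
Node dd (S = 76.71): continuation = 1/1.01·[0.1333·0.0000 + 0.8667·17.1231] = 14.6931; exercise value = 13.2875 ≤ continuation, so V_dd = 14.6931
Node u (S = 119): continuation = 1/1.01·[0.1333·0.0000 + 0.8667·0.0000] = 0.0000; exercise value = 0.0000 ≤ continuation, so V_u = 0.0000
Node d (S = 80.75): continuation = 1/1.01·[0.1333·0.0000 + 0.8667·14.6931] = 12.6079; exercise value = 9.2500 ≤ continuation, so V_d = 12.6079
Node 0 (S = 85): continuation = 1/1.01·[0.1333·0.0000 + 0.8667·12.6079] = 10.8187; exercise value = 5.0000 ≤ continuation, so V_0 = 10.8187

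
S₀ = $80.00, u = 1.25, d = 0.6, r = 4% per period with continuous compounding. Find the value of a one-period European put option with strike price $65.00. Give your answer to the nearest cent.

Risk-neutral probability p = (e^0.04 − 0.6)/(1.25 − 0.6) = 0.4408/0.6500 = 0.6782
Terminal stock prices: S_u = 100, S_d = 48
Terminal payoffs (K − S): max(-35, 0) = 0, max(17, 0) = 17
Node 0 (S = 80): V_0 = e^(−0.04)·[0.6782·0.0000 + 0.3218·17.0000] = 5.2566

$5.26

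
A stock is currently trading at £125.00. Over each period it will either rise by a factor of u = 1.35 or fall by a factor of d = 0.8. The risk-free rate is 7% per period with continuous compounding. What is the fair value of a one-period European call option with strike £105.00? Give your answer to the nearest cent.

£29.45

Risk-neutral probability p = (e^0.07 − 0.8)/(1.35 − 0.8) = 0.2725/0.5500 = 0.4955
Terminal stock prices: S_u = 168.8, S_d = 100
Terminal payoffs (S − K): max(63.75, 0) = 63.75, max(-5, 0) = 0
Node 0 (S = 125): V_0 = e^(−0.07)·[0.4955·63.7500 + 0.5045·0.0000] = 29.4508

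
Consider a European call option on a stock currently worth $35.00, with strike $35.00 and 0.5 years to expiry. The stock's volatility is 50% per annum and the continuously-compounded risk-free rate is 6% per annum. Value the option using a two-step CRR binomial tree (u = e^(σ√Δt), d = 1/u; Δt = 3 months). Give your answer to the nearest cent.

CRR parameters: u = e^(σ√Δt) = e^(0.5·√0.25) = 1.2840, d = 1/u = 0.7788
Per-period rate: rΔt = 0.06·0.25 = 0.015, so R = e^0.015 = 1.0151
Risk-neutral probability p = (e^0.015 − 0.7788)/(1.2840 − 0.7788) = 0.2363/0.5052 = 0.4677
Terminal stock prices: S_uu = 57.71, S_ud = 35, S_dd = 21.23
Terminal payoffs (S − K): max(22.71, 0) = 22.71, max(0, 0) = 0, max(-13.77, 0) = 0
Node u (S = 44.94): V_u = e^(−0.015)·[0.4677·22.7052 + 0.5323·0.0000] = 10.4620
Node d (S = 27.26): V_d = e^(−0.015)·[0.4677·0.0000 + 0.5323·0.0000] = 0.0000
Node 0 (S = 35): V_0 = e^(−0.015)·[0.4677·10.4620 + 0.5323·0.0000] = 4.8206

$4.82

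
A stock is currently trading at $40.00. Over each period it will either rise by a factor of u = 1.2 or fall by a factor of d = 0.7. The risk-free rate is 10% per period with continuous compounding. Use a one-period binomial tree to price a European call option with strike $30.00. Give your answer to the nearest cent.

Risk-neutral probability p = (e^0.1 − 0.7)/(1.2 − 0.7) = 0.4052/0.5000 = 0.8103
Terminal stock prices: S_u = 48, S_d = 28
Terminal payoffs (S − K): max(18, 0) = 18, max(-2, 0) = 0
Node 0 (S = 40): V_0 = e^(−0.1)·[0.8103·18.0000 + 0.1897·0.0000] = 13.1981

$13.20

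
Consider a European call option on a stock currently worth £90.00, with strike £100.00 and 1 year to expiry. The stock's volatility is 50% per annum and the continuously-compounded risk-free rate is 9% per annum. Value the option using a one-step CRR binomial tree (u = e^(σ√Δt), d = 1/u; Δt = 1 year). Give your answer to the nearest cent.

CRR parameters: u = e^(σ√Δt) = e^(0.5·√1) = 1.6487, d = 1/u = 0.6065
Per-period rate: rΔt = 0.09·1 = 0.09, so R = e^0.09 = 1.0942
Risk-neutral probability p = (e^0.09 − 0.6065)/(1.6487 − 0.6065) = 0.4876/1.0422 = 0.4679
Terminal stock prices: S_u = 148.4, S_d = 54.59
Terminal payoffs (S − K): max(48.38, 0) = 48.38, max(-45.41, 0) = 0
Node 0 (S = 90): V_0 = e^(−0.09)·[0.4679·48.3849 + 0.5321·0.0000] = 20.6909

£20.69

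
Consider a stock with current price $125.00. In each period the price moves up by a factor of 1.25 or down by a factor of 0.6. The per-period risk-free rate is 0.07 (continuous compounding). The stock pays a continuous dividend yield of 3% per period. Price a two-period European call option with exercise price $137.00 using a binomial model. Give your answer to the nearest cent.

$23.32

Per-period risk-free factor R = e^0.07 = 1.0725; dividend-adjusted growth = e^(0.07−0.03) = 1.0408.
Risk-neutral probability p = (1.0408 − 0.6)/(1.25 − 0.6) = 0.4408/0.6500 = 0.6782
Terminal stock prices: S_uu = 195.3, S_ud = 93.75, S_dd = 45
Terminal payoffs (S − K): max(58.31, 0) = 58.31, max(-43.25, 0) = 0, max(-92, 0) = 0
Node u (S = 156.2): V_u = e^(−0.07)·[0.6782·58.3125 + 0.3218·0.0000] = 36.8723
Node d (S = 75): V_d = e^(−0.07)·[0.6782·0.0000 + 0.3218·0.0000] = 0.0000
Node 0 (S = 125): V_0 = e^(−0.07)·[0.6782·36.8723 + 0.3218·0.0000] = 23.3151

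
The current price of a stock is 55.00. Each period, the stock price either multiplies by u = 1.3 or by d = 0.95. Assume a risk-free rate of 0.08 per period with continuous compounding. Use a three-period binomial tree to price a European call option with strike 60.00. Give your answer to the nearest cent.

Risk-neutral probability p = (e^0.08 − 0.95)/(1.3 − 0.95) = 0.1333/0.3500 = 0.3808
Terminal stock prices: S_uuu = 120.8, S_uud = 88.3, S_udd = 64.53, S_ddd = 47.16
Terminal payoffs (S − K): max(60.84, 0) = 60.84, max(28.3, 0) = 28.3, max(4.529, 0) = 4.529, max(-12.84, 0) = 0
Node uu (S = 92.95): V_uu = e^(−0.08)·[0.3808·60.8350 + 0.6192·28.3025] = 37.5630
Node ud (S = 67.92): V_ud = e^(−0.08)·[0.3808·28.3025 + 0.6192·4.5288] = 12.5380
Node dd (S = 49.64): V_dd = e^(−0.08)·[0.3808·4.5288 + 0.6192·0.0000] = 1.5920
Node u (S = 71.5): V_u = e^(−0.08)·[0.3808·37.5630 + 0.6192·12.5380] = 20.3714
Node d (S = 52.25): V_d = e^(−0.08)·[0.3808·12.5380 + 0.6192·1.5920] = 5.3176
Node 0 (S = 55): V_0 = e^(−0.08)·[0.3808·20.3714 + 0.6192·5.3176] = 10.2008

10.20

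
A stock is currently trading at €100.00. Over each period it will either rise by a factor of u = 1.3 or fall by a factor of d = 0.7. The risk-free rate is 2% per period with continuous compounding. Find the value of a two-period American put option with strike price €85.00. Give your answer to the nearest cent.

€7.52

Risk-neutral probability p = (e^0.02 − 0.7)/(1.3 − 0.7) = 0.3202/0.6000 = 0.5337
Terminal stock prices: S_uu = 169, S_ud = 91, S_dd = 49
Terminal payoffs (K − S): max(-84, 0) = 0, max(-6, 0) = 0, max(36, 0) = 36
Node u (S = 130): continuation = e^(−0.02)·[0.5337·0.0000 + 0.4663·0.0000] = 0.0000; exercise value = 0.0000 ≤ continuation, so V_u = 0.0000
Node d (S = 70): continuation = e^(−0.02)·[0.5337·0.0000 + 0.4663·36.0000] = 16.4555; exercise value = 15.0000 ≤ continuation, so V_d = 16.4555
Node 0 (S = 100): continuation = e^(−0.02)·[0.5337·0.0000 + 0.4663·16.4555] = 7.5218; exercise value = 0.0000 ≤ continuation, so V_0 = 7.5218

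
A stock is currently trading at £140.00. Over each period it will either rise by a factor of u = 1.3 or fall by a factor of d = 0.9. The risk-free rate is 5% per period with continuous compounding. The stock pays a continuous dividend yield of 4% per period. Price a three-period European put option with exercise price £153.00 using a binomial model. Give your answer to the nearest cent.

£18.78

Per-period risk-free factor R = e^0.05 = 1.0513; dividend-adjusted growth = e^(0.05−0.04) = 1.0101.
Risk-neutral probability p = (1.0101 − 0.9)/(1.3 − 0.9) = 0.1101/0.4000 = 0.2751
Terminal stock prices: S_uuu = 307.6, S_uud = 212.9, S_udd = 147.4, S_ddd = 102.1
Terminal payoffs (K − S): max(-154.6, 0) = 0, max(-59.94, 0) = 0, max(5.58, 0) = 5.58, max(50.94, 0) = 50.94
Node uu (S = 236.6): V_uu = e^(−0.05)·[0.2751·0.0000 + 0.7249·0.0000] = 0.0000
Node ud (S = 163.8): V_ud = e^(−0.05)·[0.2751·0.0000 + 0.7249·5.5800] = 3.8475
Node dd (S = 113.4): V_dd = e^(−0.05)·[0.2751·5.5800 + 0.7249·50.9400] = 36.5846
Node u (S = 182): V_u = e^(−0.05)·[0.2751·0.0000 + 0.7249·3.8475] = 2.6530
Node d (S = 126): V_d = e^(−0.05)·[0.2751·3.8475 + 0.7249·36.5846] = 26.2328
Node 0 (S = 140): V_0 = e^(−0.05)·[0.2751·2.6530 + 0.7249·26.2328] = 18.7824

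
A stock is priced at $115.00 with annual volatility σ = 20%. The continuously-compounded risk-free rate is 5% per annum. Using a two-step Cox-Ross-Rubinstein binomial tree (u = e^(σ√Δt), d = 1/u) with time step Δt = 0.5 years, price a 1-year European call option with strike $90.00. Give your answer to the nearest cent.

$30.02

CRR parameters: u = e^(σ√Δt) = e^(0.2·√0.5) = 1.1519, d = 1/u = 0.8681
Per-period rate: rΔt = 0.05·0.5 = 0.025, so R = e^0.025 = 1.0253
Risk-neutral probability p = (e^0.025 − 0.8681)/(1.1519 − 0.8681) = 0.1572/0.2838 = 0.5539
Terminal stock prices: S_uu = 152.6, S_ud = 115, S_dd = 86.67
Terminal payoffs (S − K): max(62.59, 0) = 62.59, max(25, 0) = 25, max(-3.332, 0) = 0
Node u (S = 132.5): V_u = e^(−0.025)·[0.5539·62.5931 + 0.4461·25.0000] = 44.6917
Node d (S = 99.83): V_d = e^(−0.025)·[0.5539·25.0000 + 0.4461·0.0000] = 13.5058
Node 0 (S = 115): V_0 = e^(−0.025)·[0.5539·44.6917 + 0.4461·13.5058] = 30.0200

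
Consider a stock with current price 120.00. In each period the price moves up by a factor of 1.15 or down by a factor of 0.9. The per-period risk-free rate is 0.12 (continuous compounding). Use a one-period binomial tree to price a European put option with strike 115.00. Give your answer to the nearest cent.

Risk-neutral probability p = (e^0.12 − 0.9)/(1.15 − 0.9) = 0.2275/0.2500 = 0.9100
Terminal stock prices: S_u = 138, S_d = 108
Terminal payoffs (K − S): max(-23, 0) = 0, max(7, 0) = 7
Node 0 (S = 120): V_0 = e^(−0.12)·[0.9100·0.0000 + 0.0900·7.0000] = 0.5588

0.56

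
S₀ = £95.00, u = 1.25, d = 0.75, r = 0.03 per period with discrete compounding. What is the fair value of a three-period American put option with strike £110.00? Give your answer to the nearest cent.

Risk-neutral probability p = (1 + 0.03 − 0.75)/(1.25 − 0.75) = 0.2800/0.5000 = 0.5600
Terminal stock prices: S_uuu = 185.5, S_uud = 111.3, S_udd = 66.8, S_ddd = 40.08
Terminal payoffs (K − S): max(-75.55, 0) = 0, max(-1.328, 0) = 0, max(43.2, 0) = 43.2, max(69.92, 0) = 69.92
Node uu (S = 148.4): continuation = 1/1.03·[0.5600·0.0000 + 0.4400·0.0000] = 0.0000; exercise value = 0.0000 ≤ continuation, so V_uu = 0.0000
Node ud (S = 89.06): continuation = 1/1.03·[0.5600·0.0000 + 0.4400·43.2031] = 18.4557; exercise value = 20.9375 > continuation, so V_ud = 20.9375 (exercise)
Node dd (S = 53.44): continuation = 1/1.03·[0.5600·43.2031 + 0.4400·69.9219] = 53.3586; exercise value = 56.5625 > continuation, so V_dd = 56.5625 (exercise)
Node u (S = 118.8): continuation = 1/1.03·[0.5600·0.0000 + 0.4400·20.9375] = 8.9442; exercise value = 0.0000 ≤ continuation, so V_u = 8.9442
Node d (S = 71.25): continuation = 1/1.03·[0.5600·20.9375 + 0.4400·56.5625] = 35.5461; exercise value = 38.7500 > continuation, so V_d = 38.7500 (exercise)
Node 0 (S = 95): continuation = 1/1.03·[0.5600·8.9442 + 0.4400·38.7500] = 21.4163; exercise value = 15.0000 ≤ continuation, so V_0 = 21.4163

£21.42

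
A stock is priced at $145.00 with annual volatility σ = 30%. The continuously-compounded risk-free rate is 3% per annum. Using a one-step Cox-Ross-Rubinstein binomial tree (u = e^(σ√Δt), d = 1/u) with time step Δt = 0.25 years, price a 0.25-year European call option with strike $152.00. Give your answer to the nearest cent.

CRR parameters: u = e^(σ√Δt) = e^(0.3·√0.25) = 1.1618, d = 1/u = 0.8607
Per-period rate: rΔt = 0.03·0.25 = 0.0075, so R = e^0.0075 = 1.0075
Risk-neutral probability p = (e^0.0075 − 0.8607)/(1.1618 − 0.8607) = 0.1468/0.3011 = 0.4876
Terminal stock prices: S_u = 168.5, S_d = 124.8
Terminal payoffs (S − K): max(16.47, 0) = 16.47, max(-27.2, 0) = 0
Node 0 (S = 145): V_0 = e^(−0.0075)·[0.4876·16.4660 + 0.5124·0.0000] = 7.9683

$7.97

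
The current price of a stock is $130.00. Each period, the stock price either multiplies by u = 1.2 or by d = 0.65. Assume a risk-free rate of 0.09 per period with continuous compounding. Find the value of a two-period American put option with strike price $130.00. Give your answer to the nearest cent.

$11.71

Risk-neutral probability p = (e^0.09 − 0.65)/(1.2 − 0.65) = 0.4442/0.5500 = 0.8076
Terminal stock prices: S_uu = 187.2, S_ud = 101.4, S_dd = 54.93
Terminal payoffs (K − S): max(-57.2, 0) = 0, max(28.6, 0) = 28.6, max(75.07, 0) = 75.07
Node u (S = 156): continuation = e^(−0.09)·[0.8076·0.0000 + 0.1924·28.6000] = 5.0293; exercise value = 0.0000 ≤ continuation, so V_u = 5.0293
Node d (S = 84.5): continuation = e^(−0.09)·[0.8076·28.6000 + 0.1924·75.0750] = 34.3111; exercise value = 45.5000 > continuation, so V_d = 45.5000 (exercise)
Node 0 (S = 130): continuation = e^(−0.09)·[0.8076·5.0293 + 0.1924·45.5000] = 11.7132; exercise value = 0.0000 ≤ continuation, so V_0 = 11.7132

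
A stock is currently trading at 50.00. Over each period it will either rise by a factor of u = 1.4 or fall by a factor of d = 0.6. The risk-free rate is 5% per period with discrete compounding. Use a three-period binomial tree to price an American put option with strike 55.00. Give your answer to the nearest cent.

13.32

Risk-neutral probability p = (1 + 0.05 − 0.6)/(1.4 − 0.6) = 0.4500/0.8000 = 0.5625
Terminal stock prices: S_uuu = 137.2, S_uud = 58.8, S_udd = 25.2, S_ddd = 10.8
Terminal payoffs (K − S): max(-82.2, 0) = 0, max(-3.8, 0) = 0, max(29.8, 0) = 29.8, max(44.2, 0) = 44.2
Node uu (S = 98): continuation = 1/1.05·[0.5625·0.0000 + 0.4375·0.0000] = 0.0000; exercise value = 0.0000 ≤ continuation, so V_uu = 0.0000
Node ud (S = 42): continuation = 1/1.05·[0.5625·0.0000 + 0.4375·29.8000] = 12.4167; exercise value = 13.0000 > continuation, so V_ud = 13.0000 (exercise)
Node dd (S = 18): continuation = 1/1.05·[0.5625·29.8000 + 0.4375·44.2000] = 34.3810; exercise value = 37.0000 > continuation, so V_dd = 37.0000 (exercise)
Node u (S = 70): continuation = 1/1.05·[0.5625·0.0000 + 0.4375·13.0000] = 5.4167; exercise value = 0.0000 ≤ continuation, so V_u = 5.4167
Node d (S = 30): continuation = 1/1.05·[0.5625·13.0000 + 0.4375·37.0000] = 22.3810; exercise value = 25.0000 > continuation, so V_d = 25.0000 (exercise)
Node 0 (S = 50): continuation = 1/1.05·[0.5625·5.4167 + 0.4375·25.0000] = 13.3185; exercise value = 5.0000 ≤ continuation, so V_0 = 13.3185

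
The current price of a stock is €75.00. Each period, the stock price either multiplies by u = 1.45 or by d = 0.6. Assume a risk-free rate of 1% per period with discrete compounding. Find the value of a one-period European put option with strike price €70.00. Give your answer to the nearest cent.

Risk-neutral probability p = (1 + 0.01 − 0.6)/(1.45 − 0.6) = 0.4100/0.8500 = 0.4824
Terminal stock prices: S_u = 108.8, S_d = 45
Terminal payoffs (K − S): max(-38.75, 0) = 0, max(25, 0) = 25
Node 0 (S = 75): V_0 = 1/1.01·[0.4824·0.0000 + 0.5176·25.0000] = 12.8130

€12.81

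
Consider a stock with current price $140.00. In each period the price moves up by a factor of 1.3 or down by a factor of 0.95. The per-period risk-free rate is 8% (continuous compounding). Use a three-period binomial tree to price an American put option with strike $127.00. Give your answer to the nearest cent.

Risk-neutral probability p = (e^0.08 − 0.95)/(1.3 − 0.95) = 0.1333/0.3500 = 0.3808
Terminal stock prices: S_uuu = 307.6, S_uud = 224.8, S_udd = 164.3, S_ddd = 120
Terminal payoffs (K − S): max(-180.6, 0) = 0, max(-97.77, 0) = 0, max(-37.25, 0) = 0, max(6.968, 0) = 6.968
Node uu (S = 236.6): continuation = e^(−0.08)·[0.3808·0.0000 + 0.6192·0.0000] = 0.0000; exercise value = 0.0000 ≤ continuation, so V_uu = 0.0000
Node ud (S = 172.9): continuation = e^(−0.08)·[0.3808·0.0000 + 0.6192·0.0000] = 0.0000; exercise value = 0.0000 ≤ continuation, so V_ud = 0.0000
Node dd (S = 126.3): continuation = e^(−0.08)·[0.3808·0.0000 + 0.6192·6.9675] = 3.9824; exercise value = 0.6500 ≤ continuation, so V_dd = 3.9824
Node u (S = 182): continuation = e^(−0.08)·[0.3808·0.0000 + 0.6192·0.0000] = 0.0000; exercise value = 0.0000 ≤ continuation, so V_u = 0.0000
Node d (S = 133): continuation = e^(−0.08)·[0.3808·0.0000 + 0.6192·3.9824] = 2.2763; exercise value = 0.0000 ≤ continuation, so V_d = 2.2763
Node 0 (S = 140): continuation = e^(−0.08)·[0.3808·0.0000 + 0.6192·2.2763] = 1.3011; exercise value = 0.0000 ≤ continuation, so V_0 = 1.3011

$1.30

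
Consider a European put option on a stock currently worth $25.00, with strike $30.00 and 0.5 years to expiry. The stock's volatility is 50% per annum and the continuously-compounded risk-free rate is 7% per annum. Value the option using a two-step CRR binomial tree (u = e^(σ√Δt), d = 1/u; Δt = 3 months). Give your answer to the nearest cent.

$6.39

CRR parameters: u = e^(σ√Δt) = e^(0.5·√0.25) = 1.2840, d = 1/u = 0.7788
Per-period rate: rΔt = 0.07·0.25 = 0.0175, so R = e^0.0175 = 1.0177
Risk-neutral probability p = (e^0.0175 − 0.7788)/(1.2840 − 0.7788) = 0.2389/0.5052 = 0.4728
Terminal stock prices: S_uu = 41.22, S_ud = 25, S_dd = 15.16
Terminal payoffs (K − S): max(-11.22, 0) = 0, max(5, 0) = 5, max(14.84, 0) = 14.84
Node u (S = 32.1): V_u = e^(−0.0175)·[0.4728·0.0000 + 0.5272·5.0000] = 2.5904
Node d (S = 19.47): V_d = e^(−0.0175)·[0.4728·5.0000 + 0.5272·14.8367] = 10.0095
Node 0 (S = 25): V_0 = e^(−0.0175)·[0.4728·2.5904 + 0.5272·10.0095] = 6.3892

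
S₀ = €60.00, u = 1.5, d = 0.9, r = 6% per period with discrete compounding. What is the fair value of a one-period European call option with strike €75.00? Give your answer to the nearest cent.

€3.77

Risk-neutral probability p = (1 + 0.06 − 0.9)/(1.5 − 0.9) = 0.1600/0.6000 = 0.2667
Terminal stock prices: S_u = 90, S_d = 54
Terminal payoffs (S − K): max(15, 0) = 15, max(-21, 0) = 0
Node 0 (S = 60): V_0 = 1/1.06·[0.2667·15.0000 + 0.7333·0.0000] = 3.7736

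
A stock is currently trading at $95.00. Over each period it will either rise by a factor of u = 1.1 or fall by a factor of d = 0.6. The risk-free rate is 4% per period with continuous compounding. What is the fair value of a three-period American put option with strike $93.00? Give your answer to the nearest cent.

$8.97

Risk-neutral probability p = (e^0.04 − 0.6)/(1.1 − 0.6) = 0.4408/0.5000 = 0.8816
Terminal stock prices: S_uuu = 126.4, S_uud = 68.97, S_udd = 37.62, S_ddd = 20.52
Terminal payoffs (K − S): max(-33.45, 0) = 0, max(24.03, 0) = 24.03, max(55.38, 0) = 55.38, max(72.48, 0) = 72.48
Node uu (S = 115): continuation = e^(−0.04)·[0.8816·0.0000 + 0.1184·24.0300] = 2.7331; exercise value = 0.0000 ≤ continuation, so V_uu = 2.7331
Node ud (S = 62.7): continuation = e^(−0.04)·[0.8816·24.0300 + 0.1184·55.3800] = 26.6534; exercise value = 30.3000 > continuation, so V_ud = 30.3000 (exercise)
Node dd (S = 34.2): continuation = e^(−0.04)·[0.8816·55.3800 + 0.1184·72.4800] = 55.1534; exercise value = 58.8000 > continuation, so V_dd = 58.8000 (exercise)
Node u (S = 104.5): continuation = e^(−0.04)·[0.8816·2.7331 + 0.1184·30.3000] = 5.7613; exercise value = 0.0000 ≤ continuation, so V_u = 5.7613
Node d (S = 57): continuation = e^(−0.04)·[0.8816·30.3000 + 0.1184·58.8000] = 32.3534; exercise value = 36.0000 > continuation, so V_d = 36.0000 (exercise)
Node 0 (S = 95): continuation = e^(−0.04)·[0.8816·5.7613 + 0.1184·36.0000] = 8.9746; exercise value = 0.0000 ≤ continuation, so V_0 = 8.9746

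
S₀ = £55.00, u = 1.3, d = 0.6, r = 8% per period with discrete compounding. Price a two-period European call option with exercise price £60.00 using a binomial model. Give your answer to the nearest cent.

Risk-neutral probability p = (1 + 0.08 − 0.6)/(1.3 − 0.6) = 0.4800/0.7000 = 0.6857
Terminal stock prices: S_uu = 92.95, S_ud = 42.9, S_dd = 19.8
Terminal payoffs (S − K): max(32.95, 0) = 32.95, max(-17.1, 0) = 0, max(-40.2, 0) = 0
Node u (S = 71.5): V_u = 1/1.08·[0.6857·32.9500 + 0.3143·0.0000] = 20.9206
Node d (S = 33): V_d = 1/1.08·[0.6857·0.0000 + 0.3143·0.0000] = 0.0000
Node 0 (S = 55): V_0 = 1/1.08·[0.6857·20.9206 + 0.3143·0.0000] = 13.2829

£13.28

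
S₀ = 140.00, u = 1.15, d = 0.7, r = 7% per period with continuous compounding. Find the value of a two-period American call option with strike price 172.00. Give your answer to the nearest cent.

Risk-neutral probability p = (e^0.07 − 0.7)/(1.15 − 0.7) = 0.3725/0.4500 = 0.8278
Terminal stock prices: S_uu = 185.1, S_ud = 112.7, S_dd = 68.6
Terminal payoffs (S − K): max(13.15, 0) = 13.15, max(-59.3, 0) = 0, max(-103.4, 0) = 0
Node u (S = 161): continuation = e^(−0.07)·[0.8278·13.1500 + 0.1722·0.0000] = 10.1496; exercise value = 0.0000 ≤ continuation, so V_u = 10.1496
Node d (S = 98): continuation = e^(−0.07)·[0.8278·0.0000 + 0.1722·0.0000] = 0.0000; exercise value = 0.0000 ≤ continuation, so V_d = 0.0000
Node 0 (S = 140): continuation = e^(−0.07)·[0.8278·10.1496 + 0.1722·0.0000] = 7.8338; exercise value = 0.0000 ≤ continuation, so V_0 = 7.8338

7.83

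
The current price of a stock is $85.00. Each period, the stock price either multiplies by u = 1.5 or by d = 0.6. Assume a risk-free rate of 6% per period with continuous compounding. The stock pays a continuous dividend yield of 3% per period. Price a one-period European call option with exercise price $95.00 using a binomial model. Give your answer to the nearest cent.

$14.64

Per-period risk-free factor R = e^0.06 = 1.0618; dividend-adjusted growth = e^(0.06−0.03) = 1.0305.
Risk-neutral probability p = (1.0305 − 0.6)/(1.5 − 0.6) = 0.4305/0.9000 = 0.4783
Terminal stock prices: S_u = 127.5, S_d = 51
Terminal payoffs (S − K): max(32.5, 0) = 32.5, max(-44, 0) = 0
Node 0 (S = 85): V_0 = e^(−0.06)·[0.4783·32.5000 + 0.5217·0.0000] = 14.6390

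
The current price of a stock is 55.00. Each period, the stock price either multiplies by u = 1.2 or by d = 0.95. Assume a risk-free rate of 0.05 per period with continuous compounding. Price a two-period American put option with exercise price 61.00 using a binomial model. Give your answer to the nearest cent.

Risk-neutral probability p = (e^0.05 − 0.95)/(1.2 − 0.95) = 0.1013/0.2500 = 0.4051
Terminal stock prices: S_uu = 79.2, S_ud = 62.7, S_dd = 49.64
Terminal payoffs (K − S): max(-18.2, 0) = 0, max(-1.7, 0) = 0, max(11.36, 0) = 11.36
Node u (S = 66): continuation = e^(−0.05)·[0.4051·0.0000 + 0.5949·0.0000] = 0.0000; exercise value = 0.0000 ≤ continuation, so V_u = 0.0000
Node d (S = 52.25): continuation = e^(−0.05)·[0.4051·0.0000 + 0.5949·11.3625] = 6.4301; exercise value = 8.7500 > continuation, so V_d = 8.7500 (exercise)
Node 0 (S = 55): continuation = e^(−0.05)·[0.4051·0.0000 + 0.5949·8.7500] = 4.9516; exercise value = 6.0000 > continuation, so V_0 = 6.0000 (exercise)

6.00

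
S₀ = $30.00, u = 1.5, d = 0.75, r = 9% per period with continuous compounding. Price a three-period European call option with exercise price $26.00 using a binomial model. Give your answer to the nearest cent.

$11.98

Risk-neutral probability p = (e^0.09 − 0.75)/(1.5 − 0.75) = 0.3442/0.7500 = 0.4589
Terminal stock prices: S_uuu = 101.2, S_uud = 50.62, S_udd = 25.31, S_ddd = 12.66
Terminal payoffs (S − K): max(75.25, 0) = 75.25, max(24.62, 0) = 24.62, max(-0.6875, 0) = 0, max(-13.34, 0) = 0
Node uu (S = 67.5): V_uu = e^(−0.09)·[0.4589·75.2500 + 0.5411·24.6250] = 43.7378
Node ud (S = 33.75): V_ud = e^(−0.09)·[0.4589·24.6250 + 0.5411·0.0000] = 10.3278
Node dd (S = 16.88): V_dd = e^(−0.09)·[0.4589·0.0000 + 0.5411·0.0000] = 0.0000
Node u (S = 45): V_u = e^(−0.09)·[0.4589·43.7378 + 0.5411·10.3278] = 23.4511
Node d (S = 22.5): V_d = e^(−0.09)·[0.4589·10.3278 + 0.5411·0.0000] = 4.3315
Node 0 (S = 30): V_0 = e^(−0.09)·[0.4589·23.4511 + 0.5411·4.3315] = 11.9775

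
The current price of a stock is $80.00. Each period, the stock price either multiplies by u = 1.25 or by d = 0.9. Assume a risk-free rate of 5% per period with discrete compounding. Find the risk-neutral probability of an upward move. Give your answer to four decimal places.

Risk-neutral probability p = (1 + 0.05 − 0.9)/(1.25 − 0.9) = 0.1500/0.3500 = 0.4286

p = 0.4286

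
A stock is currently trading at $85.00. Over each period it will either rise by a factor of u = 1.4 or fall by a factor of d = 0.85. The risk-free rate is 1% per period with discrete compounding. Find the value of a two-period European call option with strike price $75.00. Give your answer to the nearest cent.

Risk-neutral probability p = (1 + 0.01 − 0.85)/(1.4 − 0.85) = 0.1600/0.5500 = 0.2909
Terminal stock prices: S_uu = 166.6, S_ud = 101.1, S_dd = 61.41
Terminal payoffs (S − K): max(91.6, 0) = 91.6, max(26.15, 0) = 26.15, max(-13.59, 0) = 0
Node u (S = 119): V_u = 1/1.01·[0.2909·91.6000 + 0.7091·26.1500] = 44.7426
Node d (S = 72.25): V_d = 1/1.01·[0.2909·26.1500 + 0.7091·0.0000] = 7.5320
Node 0 (S = 85): V_0 = 1/1.01·[0.2909·44.7426 + 0.7091·7.5320] = 18.1751

$18.18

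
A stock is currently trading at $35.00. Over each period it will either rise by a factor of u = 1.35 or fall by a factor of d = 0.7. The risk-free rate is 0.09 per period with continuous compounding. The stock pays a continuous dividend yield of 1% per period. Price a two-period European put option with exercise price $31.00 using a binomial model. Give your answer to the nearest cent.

$1.95

Per-period risk-free factor R = e^0.09 = 1.0942; dividend-adjusted growth = e^(0.09−0.01) = 1.0833.
Risk-neutral probability p = (1.0833 − 0.7)/(1.35 − 0.7) = 0.3833/0.6500 = 0.5897
Terminal stock prices: S_uu = 63.79, S_ud = 33.07, S_dd = 17.15
Terminal payoffs (K − S): max(-32.79, 0) = 0, max(-2.075, 0) = 0, max(13.85, 0) = 13.85
Node u (S = 47.25): V_u = e^(−0.09)·[0.5897·0.0000 + 0.4103·0.0000] = 0.0000
Node d (S = 24.5): V_d = e^(−0.09)·[0.5897·0.0000 + 0.4103·13.8500] = 5.1939
Node 0 (S = 35): V_0 = e^(−0.09)·[0.5897·0.0000 + 0.4103·5.1939] = 1.9478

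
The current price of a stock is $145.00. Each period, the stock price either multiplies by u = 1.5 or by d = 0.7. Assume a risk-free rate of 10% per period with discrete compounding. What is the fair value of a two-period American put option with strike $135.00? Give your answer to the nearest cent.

Risk-neutral probability p = (1 + 0.1 − 0.7)/(1.5 − 0.7) = 0.4000/0.8000 = 0.5000
Terminal stock prices: S_uu = 326.2, S_ud = 152.2, S_dd = 71.05
Terminal payoffs (K − S): max(-191.2, 0) = 0, max(-17.25, 0) = 0, max(63.95, 0) = 63.95
Node u (S = 217.5): continuation = 1/1.1·[0.5000·0.0000 + 0.5000·0.0000] = 0.0000; exercise value = 0.0000 ≤ continuation, so V_u = 0.0000
Node d (S = 101.5): continuation = 1/1.1·[0.5000·0.0000 + 0.5000·63.9500] = 29.0682; exercise value = 33.5000 > continuation, so V_d = 33.5000 (exercise)
Node 0 (S = 145): continuation = 1/1.1·[0.5000·0.0000 + 0.5000·33.5000] = 15.2273; exercise value = 0.0000 ≤ continuation, so V_0 = 15.2273

$15.23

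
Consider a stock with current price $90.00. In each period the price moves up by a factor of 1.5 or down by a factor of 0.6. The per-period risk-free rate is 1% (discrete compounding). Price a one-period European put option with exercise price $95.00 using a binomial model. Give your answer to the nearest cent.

$22.10

Risk-neutral probability p = (1 + 0.01 − 0.6)/(1.5 − 0.6) = 0.4100/0.9000 = 0.4556
Terminal stock prices: S_u = 135, S_d = 54
Terminal payoffs (K − S): max(-40, 0) = 0, max(41, 0) = 41
Node 0 (S = 90): V_0 = 1/1.01·[0.4556·0.0000 + 0.5444·41.0000] = 22.1012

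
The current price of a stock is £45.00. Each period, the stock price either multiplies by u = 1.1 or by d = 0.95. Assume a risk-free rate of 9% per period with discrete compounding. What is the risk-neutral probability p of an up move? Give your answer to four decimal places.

Risk-neutral probability p = (1 + 0.09 − 0.95)/(1.1 − 0.95) = 0.1400/0.1500 = 0.9333

p = 0.9333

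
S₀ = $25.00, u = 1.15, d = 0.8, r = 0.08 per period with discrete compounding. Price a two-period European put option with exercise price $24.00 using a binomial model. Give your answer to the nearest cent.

Risk-neutral probability p = (1 + 0.08 − 0.8)/(1.15 − 0.8) = 0.2800/0.3500 = 0.8000
Terminal stock prices: S_uu = 33.06, S_ud = 23, S_dd = 16
Terminal payoffs (K − S): max(-9.062, 0) = 0, max(1, 0) = 1, max(8, 0) = 8
Node u (S = 28.75): V_u = 1/1.08·[0.8000·0.0000 + 0.2000·1.0000] = 0.1852
Node d (S = 20): V_d = 1/1.08·[0.8000·1.0000 + 0.2000·8.0000] = 2.2222
Node 0 (S = 25): V_0 = 1/1.08·[0.8000·0.1852 + 0.2000·2.2222] = 0.5487

$0.55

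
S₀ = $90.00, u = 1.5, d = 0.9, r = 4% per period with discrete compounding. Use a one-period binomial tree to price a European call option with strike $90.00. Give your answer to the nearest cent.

Risk-neutral probability p = (1 + 0.04 − 0.9)/(1.5 − 0.9) = 0.1400/0.6000 = 0.2333
Terminal stock prices: S_u = 135, S_d = 81
Terminal payoffs (S − K): max(45, 0) = 45, max(-9, 0) = 0
Node 0 (S = 90): V_0 = 1/1.04·[0.2333·45.0000 + 0.7667·0.0000] = 10.0962

$10.10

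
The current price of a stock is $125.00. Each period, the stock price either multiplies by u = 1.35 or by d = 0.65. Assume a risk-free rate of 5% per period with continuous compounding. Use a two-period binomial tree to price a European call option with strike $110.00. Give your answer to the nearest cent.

$35.03

Risk-neutral probability p = (e^0.05 − 0.65)/(1.35 − 0.65) = 0.4013/0.7000 = 0.5732
Terminal stock prices: S_uu = 227.8, S_ud = 109.7, S_dd = 52.81
Terminal payoffs (S − K): max(117.8, 0) = 117.8, max(-0.3125, 0) = 0, max(-57.19, 0) = 0
Node u (S = 168.8): V_u = e^(−0.05)·[0.5732·117.8125 + 0.4268·0.0000] = 64.2416
Node d (S = 81.25): V_d = e^(−0.05)·[0.5732·0.0000 + 0.4268·0.0000] = 0.0000
Node 0 (S = 125): V_0 = e^(−0.05)·[0.5732·64.2416 + 0.4268·0.0000] = 35.0301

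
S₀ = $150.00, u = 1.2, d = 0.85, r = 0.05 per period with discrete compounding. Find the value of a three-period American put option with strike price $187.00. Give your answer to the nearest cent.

Risk-neutral probability p = (1 + 0.05 − 0.85)/(1.2 − 0.85) = 0.2000/0.3500 = 0.5714
Terminal stock prices: S_uuu = 259.2, S_uud = 183.6, S_udd = 130, S_ddd = 92.12
Terminal payoffs (K − S): max(-72.2, 0) = 0, max(3.4, 0) = 3.4, max(56.95, 0) = 56.95, max(94.88, 0) = 94.88
Node uu (S = 216): continuation = 1/1.05·[0.5714·0.0000 + 0.4286·3.4000] = 1.3878; exercise value = 0.0000 ≤ continuation, so V_uu = 1.3878
Node ud (S = 153): continuation = 1/1.05·[0.5714·3.4000 + 0.4286·56.9500] = 25.0952; exercise value = 34.0000 > continuation, so V_ud = 34.0000 (exercise)
Node dd (S = 108.4): continuation = 1/1.05·[0.5714·56.9500 + 0.4286·94.8813] = 69.7202; exercise value = 78.6250 > continuation, so V_dd = 78.6250 (exercise)
Node u (S = 180): continuation = 1/1.05·[0.5714·1.3878 + 0.4286·34.0000] = 14.6328; exercise value = 7.0000 ≤ continuation, so V_u = 14.6328
Node d (S = 127.5): continuation = 1/1.05·[0.5714·34.0000 + 0.4286·78.6250] = 50.5952; exercise value = 59.5000 > continuation, so V_d = 59.5000 (exercise)
Node 0 (S = 150): continuation = 1/1.05·[0.5714·14.6328 + 0.4286·59.5000] = 32.2491; exercise value = 37.0000 > continuation, so V_0 = 37.0000 (exercise)

$37.00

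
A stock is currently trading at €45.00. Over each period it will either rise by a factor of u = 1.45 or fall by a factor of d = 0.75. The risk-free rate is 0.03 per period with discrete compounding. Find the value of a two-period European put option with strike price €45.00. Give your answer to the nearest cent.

Risk-neutral probability p = (1 + 0.03 − 0.75)/(1.45 − 0.75) = 0.2800/0.7000 = 0.4000
Terminal stock prices: S_uu = 94.61, S_ud = 48.94, S_dd = 25.31
Terminal payoffs (K − S): max(-49.61, 0) = 0, max(-3.938, 0) = 0, max(19.69, 0) = 19.69
Node u (S = 65.25): V_u = 1/1.03·[0.4000·0.0000 + 0.6000·0.0000] = 0.0000
Node d (S = 33.75): V_d = 1/1.03·[0.4000·0.0000 + 0.6000·19.6875] = 11.4684
Node 0 (S = 45): V_0 = 1/1.03·[0.4000·0.0000 + 0.6000·11.4684] = 6.6806

€6.68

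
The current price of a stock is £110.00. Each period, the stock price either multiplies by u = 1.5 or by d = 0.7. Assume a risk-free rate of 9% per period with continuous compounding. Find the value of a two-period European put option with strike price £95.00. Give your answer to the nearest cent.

£8.83

Risk-neutral probability p = (e^0.09 − 0.7)/(1.5 − 0.7) = 0.3942/0.8000 = 0.4927
Terminal stock prices: S_uu = 247.5, S_ud = 115.5, S_dd = 53.9
Terminal payoffs (K − S): max(-152.5, 0) = 0, max(-20.5, 0) = 0, max(41.1, 0) = 41.1
Node u (S = 165): V_u = e^(−0.09)·[0.4927·0.0000 + 0.5073·0.0000] = 0.0000
Node d (S = 77): V_d = e^(−0.09)·[0.4927·0.0000 + 0.5073·41.1000] = 19.0548
Node 0 (S = 110): V_0 = e^(−0.09)·[0.4927·0.0000 + 0.5073·19.0548] = 8.8342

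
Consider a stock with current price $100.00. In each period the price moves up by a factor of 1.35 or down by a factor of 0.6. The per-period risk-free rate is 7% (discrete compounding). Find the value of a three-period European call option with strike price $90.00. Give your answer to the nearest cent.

$38.29

Risk-neutral probability p = (1 + 0.07 − 0.6)/(1.35 − 0.6) = 0.4700/0.7500 = 0.6267
Terminal stock prices: S_uuu = 246, S_uud = 109.4, S_udd = 48.6, S_ddd = 21.6
Terminal payoffs (S − K): max(156, 0) = 156, max(19.35, 0) = 19.35, max(-41.4, 0) = 0, max(-68.4, 0) = 0
Node uu (S = 182.3): V_uu = 1/1.07·[0.6267·156.0375 + 0.3733·19.3500] = 98.1379
Node ud (S = 81): V_ud = 1/1.07·[0.6267·19.3500 + 0.3733·0.0000] = 11.3327
Node dd (S = 36): V_dd = 1/1.07·[0.6267·0.0000 + 0.3733·0.0000] = 0.0000
Node u (S = 135): V_u = 1/1.07·[0.6267·98.1379 + 0.3733·11.3327] = 61.4305
Node d (S = 60): V_d = 1/1.07·[0.6267·11.3327 + 0.3733·0.0000] = 6.6372
Node 0 (S = 100): V_0 = 1/1.07·[0.6267·61.4305 + 0.3733·6.6372] = 38.2938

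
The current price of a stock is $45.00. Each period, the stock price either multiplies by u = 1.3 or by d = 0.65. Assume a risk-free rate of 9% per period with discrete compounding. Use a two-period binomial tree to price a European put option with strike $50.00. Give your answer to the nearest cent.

$7.13

Risk-neutral probability p = (1 + 0.09 − 0.65)/(1.3 − 0.65) = 0.4400/0.6500 = 0.6769
Terminal stock prices: S_uu = 76.05, S_ud = 38.02, S_dd = 19.01
Terminal payoffs (K − S): max(-26.05, 0) = 0, max(11.98, 0) = 11.98, max(30.99, 0) = 30.99
Node u (S = 58.5): V_u = 1/1.09·[0.6769·0.0000 + 0.3231·11.9750] = 3.5494
Node d (S = 29.25): V_d = 1/1.09·[0.6769·11.9750 + 0.3231·30.9875] = 16.6216
Node 0 (S = 45): V_0 = 1/1.09·[0.6769·3.5494 + 0.3231·16.6216] = 7.1309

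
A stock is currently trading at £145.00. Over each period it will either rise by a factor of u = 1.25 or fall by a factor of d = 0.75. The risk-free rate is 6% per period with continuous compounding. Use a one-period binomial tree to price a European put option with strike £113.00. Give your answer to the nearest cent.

£1.51

Risk-neutral probability p = (e^0.06 − 0.75)/(1.25 − 0.75) = 0.3118/0.5000 = 0.6237
Terminal stock prices: S_u = 181.2, S_d = 108.8
Terminal payoffs (K − S): max(-68.25, 0) = 0, max(4.25, 0) = 4.25
Node 0 (S = 145): V_0 = e^(−0.06)·[0.6237·0.0000 + 0.3763·4.2500] = 1.5062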